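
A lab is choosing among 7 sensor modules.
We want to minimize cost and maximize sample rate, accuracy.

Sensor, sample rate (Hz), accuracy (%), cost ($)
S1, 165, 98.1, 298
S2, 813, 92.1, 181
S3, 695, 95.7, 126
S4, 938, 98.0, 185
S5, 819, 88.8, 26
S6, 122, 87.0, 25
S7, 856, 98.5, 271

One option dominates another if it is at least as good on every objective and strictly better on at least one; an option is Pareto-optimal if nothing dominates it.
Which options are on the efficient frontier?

S1: dominated by S7 (sample rate 856≥165, accuracy 98.5≥98.1, cost 271≤298).
S2: not dominated.
S3: not dominated.
S4: not dominated (best sample rate).
S5: not dominated.
S6: not dominated (best cost).
S7: not dominated (best accuracy).

S2, S3, S4, S5, S6, S7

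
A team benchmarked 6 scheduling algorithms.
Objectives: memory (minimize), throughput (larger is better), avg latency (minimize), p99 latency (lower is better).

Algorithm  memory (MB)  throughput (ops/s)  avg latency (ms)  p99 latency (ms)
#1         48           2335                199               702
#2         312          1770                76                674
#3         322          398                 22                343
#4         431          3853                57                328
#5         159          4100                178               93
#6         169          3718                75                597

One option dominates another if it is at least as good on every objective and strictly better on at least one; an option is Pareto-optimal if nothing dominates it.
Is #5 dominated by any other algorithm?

#1: worse on throughput (2335 vs 4100).
#2: worse on memory (312 vs 159).
#3: worse on memory (322 vs 159).
#4: worse on memory (431 vs 159).
#6: worse on memory (169 vs 159).
No option is at least as good as #5 on every objective and strictly better on one.

No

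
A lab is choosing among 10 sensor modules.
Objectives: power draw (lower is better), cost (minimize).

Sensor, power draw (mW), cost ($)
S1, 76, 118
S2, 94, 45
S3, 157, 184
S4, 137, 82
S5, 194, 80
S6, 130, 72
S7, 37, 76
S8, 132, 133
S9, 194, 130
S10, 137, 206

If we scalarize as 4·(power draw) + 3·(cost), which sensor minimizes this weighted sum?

S7

S1: 4·76 + 3·118 = 658
S2: 4·94 + 3·45 = 511
S3: 4·157 + 3·184 = 1180
S4: 4·137 + 3·82 = 794
S5: 4·194 + 3·80 = 1016
S6: 4·130 + 3·72 = 736
S7: 4·37 + 3·76 = 376
S8: 4·132 + 3·133 = 927
S9: 4·194 + 3·130 = 1166
S10: 4·137 + 3·206 = 1166
Lowest: S7 at 376.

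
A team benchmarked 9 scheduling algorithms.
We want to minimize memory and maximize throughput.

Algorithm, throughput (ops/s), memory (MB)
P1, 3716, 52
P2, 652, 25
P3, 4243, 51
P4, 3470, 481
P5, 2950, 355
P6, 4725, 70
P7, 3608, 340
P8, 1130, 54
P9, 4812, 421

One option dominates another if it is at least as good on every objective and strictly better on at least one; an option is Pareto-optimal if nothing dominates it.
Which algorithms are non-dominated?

P2, P3, P6, P9

P1: dominated by P3 (throughput 4243≥3716, memory 51≤52).
P2: not dominated (best memory).
P3: not dominated.
P4: dominated by P1 (throughput 3716≥3470, memory 52≤481).
P5: dominated by P1 (throughput 3716≥2950, memory 52≤355).
P6: not dominated.
P7: dominated by P1 (throughput 3716≥3608, memory 52≤340).
P8: dominated by P1 (throughput 3716≥1130, memory 52≤54).
P9: not dominated (best throughput).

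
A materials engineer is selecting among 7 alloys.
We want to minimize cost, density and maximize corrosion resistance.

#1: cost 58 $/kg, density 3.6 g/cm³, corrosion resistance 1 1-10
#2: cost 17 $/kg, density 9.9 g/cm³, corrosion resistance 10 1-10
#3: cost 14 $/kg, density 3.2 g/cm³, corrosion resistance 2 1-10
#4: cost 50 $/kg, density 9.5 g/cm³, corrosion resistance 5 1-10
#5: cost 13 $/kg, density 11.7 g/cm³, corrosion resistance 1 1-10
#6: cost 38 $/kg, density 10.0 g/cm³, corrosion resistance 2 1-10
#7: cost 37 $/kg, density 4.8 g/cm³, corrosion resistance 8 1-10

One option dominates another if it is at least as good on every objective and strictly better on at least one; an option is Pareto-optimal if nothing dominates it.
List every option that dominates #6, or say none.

#2: cost 17≤38, density 9.9≤10.0, corrosion resistance 10≥2 — dominates #6.
#3: cost 14≤38, density 3.2≤10.0, corrosion resistance 2≥2 — dominates #6.
#7: cost 37≤38, density 4.8≤10.0, corrosion resistance 8≥2 — dominates #6.
Others (#1, #4, #5) are each worse than #6 on at least one objective.

#2, #3, #7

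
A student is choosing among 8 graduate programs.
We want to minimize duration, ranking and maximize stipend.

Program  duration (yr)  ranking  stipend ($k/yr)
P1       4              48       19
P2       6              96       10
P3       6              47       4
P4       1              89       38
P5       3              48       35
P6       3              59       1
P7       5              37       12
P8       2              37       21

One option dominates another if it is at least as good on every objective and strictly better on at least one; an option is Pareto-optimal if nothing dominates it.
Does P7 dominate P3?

P7 vs P3: duration 5≤6, ranking 37≤47, stipend 12≥4 — P7 is at least as good on every objective with at least one strict improvement.

Yes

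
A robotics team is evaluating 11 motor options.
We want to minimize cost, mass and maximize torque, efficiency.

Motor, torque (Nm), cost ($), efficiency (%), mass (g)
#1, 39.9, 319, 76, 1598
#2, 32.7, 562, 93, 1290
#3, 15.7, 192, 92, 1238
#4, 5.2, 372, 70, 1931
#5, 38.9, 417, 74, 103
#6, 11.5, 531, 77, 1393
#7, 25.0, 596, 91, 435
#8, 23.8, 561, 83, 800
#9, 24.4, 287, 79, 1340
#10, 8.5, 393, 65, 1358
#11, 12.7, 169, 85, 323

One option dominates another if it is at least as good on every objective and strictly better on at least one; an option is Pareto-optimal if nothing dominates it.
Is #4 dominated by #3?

Yes

#3 vs #4: torque 15.7≥5.2, cost 192≤372, efficiency 92≥70, mass 1238≤1931 — #3 is at least as good on every objective with at least one strict improvement.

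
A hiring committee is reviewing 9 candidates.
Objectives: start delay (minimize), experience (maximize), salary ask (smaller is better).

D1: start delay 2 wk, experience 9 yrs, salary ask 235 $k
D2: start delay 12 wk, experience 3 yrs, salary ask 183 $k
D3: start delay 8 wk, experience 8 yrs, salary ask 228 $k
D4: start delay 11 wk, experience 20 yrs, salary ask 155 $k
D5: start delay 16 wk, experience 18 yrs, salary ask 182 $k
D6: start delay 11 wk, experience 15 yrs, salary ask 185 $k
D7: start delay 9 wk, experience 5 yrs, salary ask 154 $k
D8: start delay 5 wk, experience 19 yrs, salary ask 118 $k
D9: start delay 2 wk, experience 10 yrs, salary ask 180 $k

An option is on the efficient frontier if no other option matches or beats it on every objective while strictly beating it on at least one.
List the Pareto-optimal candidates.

D4, D8, D9

D1: dominated by D9 (start delay 2≤2, experience 10≥9, salary ask 180≤235).
D2: dominated by D4 (start delay 11≤12, experience 20≥3, salary ask 155≤183).
D3: dominated by D8 (start delay 5≤8, experience 19≥8, salary ask 118≤228).
D4: not dominated (best experience).
D5: dominated by D4 (start delay 11≤16, experience 20≥18, salary ask 155≤182).
D6: dominated by D4 (start delay 11≤11, experience 20≥15, salary ask 155≤185).
D7: dominated by D8 (start delay 5≤9, experience 19≥5, salary ask 118≤154).
D8: not dominated (best salary ask).
D9: not dominated.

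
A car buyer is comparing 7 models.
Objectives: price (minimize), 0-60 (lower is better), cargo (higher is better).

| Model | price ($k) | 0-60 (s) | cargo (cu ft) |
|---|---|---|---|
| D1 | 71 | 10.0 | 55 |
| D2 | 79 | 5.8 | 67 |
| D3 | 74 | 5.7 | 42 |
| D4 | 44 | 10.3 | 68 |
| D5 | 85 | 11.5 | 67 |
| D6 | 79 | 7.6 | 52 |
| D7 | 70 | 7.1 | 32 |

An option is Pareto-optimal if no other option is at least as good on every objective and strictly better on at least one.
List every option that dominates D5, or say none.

D2, D4

D2: price 79≤85, 0-60 5.8≤11.5, cargo 67≥67 — dominates D5.
D4: price 44≤85, 0-60 10.3≤11.5, cargo 68≥67 — dominates D5.
Others (D1, D3, D6, D7) are each worse than D5 on at least one objective.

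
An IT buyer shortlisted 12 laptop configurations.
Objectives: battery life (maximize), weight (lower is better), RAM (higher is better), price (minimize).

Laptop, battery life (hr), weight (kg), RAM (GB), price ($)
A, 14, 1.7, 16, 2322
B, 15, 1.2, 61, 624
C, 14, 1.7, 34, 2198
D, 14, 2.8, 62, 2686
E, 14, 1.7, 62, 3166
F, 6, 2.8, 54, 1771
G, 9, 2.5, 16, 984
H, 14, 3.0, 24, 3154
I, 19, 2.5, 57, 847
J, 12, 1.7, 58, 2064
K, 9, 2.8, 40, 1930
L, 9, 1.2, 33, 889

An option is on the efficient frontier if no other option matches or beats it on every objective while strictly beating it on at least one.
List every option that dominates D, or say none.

A: worse on RAM (16 vs 62).
B: worse on RAM (61 vs 62).
C: worse on RAM (34 vs 62).
E: worse on price (3166 vs 2686).
F: worse on battery life (6 vs 14).
G: worse on battery life (9 vs 14).
H: worse on weight (3.0 vs 2.8).
I: worse on RAM (57 vs 62).
J: worse on battery life (12 vs 14).
K: worse on battery life (9 vs 14).
L: worse on battery life (9 vs 14).
No option dominates D.

none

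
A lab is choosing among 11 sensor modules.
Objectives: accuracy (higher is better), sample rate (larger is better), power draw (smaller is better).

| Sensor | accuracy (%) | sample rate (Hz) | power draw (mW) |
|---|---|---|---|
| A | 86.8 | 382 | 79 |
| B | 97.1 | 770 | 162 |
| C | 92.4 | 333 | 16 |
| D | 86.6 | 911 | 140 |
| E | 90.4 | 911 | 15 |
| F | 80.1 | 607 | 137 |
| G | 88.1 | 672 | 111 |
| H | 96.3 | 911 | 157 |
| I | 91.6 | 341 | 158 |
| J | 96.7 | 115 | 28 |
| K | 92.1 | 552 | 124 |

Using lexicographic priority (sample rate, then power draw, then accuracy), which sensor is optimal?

First maximize sample rate: best is 911, kept {D, E, H}.
Then minimize power draw: best is 15, kept {E}.

E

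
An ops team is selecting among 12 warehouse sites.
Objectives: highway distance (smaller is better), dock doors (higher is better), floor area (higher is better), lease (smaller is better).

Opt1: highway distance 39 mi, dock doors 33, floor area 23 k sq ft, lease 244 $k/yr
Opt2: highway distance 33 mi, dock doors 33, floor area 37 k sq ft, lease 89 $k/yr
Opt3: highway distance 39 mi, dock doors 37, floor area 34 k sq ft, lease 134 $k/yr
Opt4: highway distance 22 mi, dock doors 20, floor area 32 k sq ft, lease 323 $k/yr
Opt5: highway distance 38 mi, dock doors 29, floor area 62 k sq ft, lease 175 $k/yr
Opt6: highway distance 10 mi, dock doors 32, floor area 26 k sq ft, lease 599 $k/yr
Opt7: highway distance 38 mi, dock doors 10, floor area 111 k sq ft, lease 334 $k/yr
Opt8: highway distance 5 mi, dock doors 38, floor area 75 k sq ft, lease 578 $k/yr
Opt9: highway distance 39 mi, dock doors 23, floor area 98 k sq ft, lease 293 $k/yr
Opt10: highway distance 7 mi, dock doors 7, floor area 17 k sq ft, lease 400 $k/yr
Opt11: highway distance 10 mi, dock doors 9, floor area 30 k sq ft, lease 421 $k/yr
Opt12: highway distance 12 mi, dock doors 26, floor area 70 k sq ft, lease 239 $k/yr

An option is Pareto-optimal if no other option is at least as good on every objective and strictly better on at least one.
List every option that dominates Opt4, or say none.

Opt12: highway distance 12≤22, dock doors 26≥20, floor area 70≥32, lease 239≤323 — dominates Opt4.
Others (Opt1, Opt2, Opt3, Opt5, Opt6, Opt7, Opt8, Opt9, Opt10, Opt11) are each worse than Opt4 on at least one objective.

Opt12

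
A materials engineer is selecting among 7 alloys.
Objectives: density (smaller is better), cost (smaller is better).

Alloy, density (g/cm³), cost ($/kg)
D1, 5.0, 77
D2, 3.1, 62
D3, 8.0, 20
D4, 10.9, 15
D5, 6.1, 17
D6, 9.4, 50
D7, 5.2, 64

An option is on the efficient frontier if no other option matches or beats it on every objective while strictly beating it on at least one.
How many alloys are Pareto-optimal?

3

D1: dominated by D2 (density 3.1≤5.0, cost 62≤77).
D2: not dominated (best density).
D3: dominated by D5 (density 6.1≤8.0, cost 17≤20).
D4: not dominated (best cost).
D5: not dominated.
D6: dominated by D3 (density 8.0≤9.4, cost 20≤50).
D7: dominated by D2 (density 3.1≤5.2, cost 62≤64).
Pareto-optimal: D2, D4, D5 → 3.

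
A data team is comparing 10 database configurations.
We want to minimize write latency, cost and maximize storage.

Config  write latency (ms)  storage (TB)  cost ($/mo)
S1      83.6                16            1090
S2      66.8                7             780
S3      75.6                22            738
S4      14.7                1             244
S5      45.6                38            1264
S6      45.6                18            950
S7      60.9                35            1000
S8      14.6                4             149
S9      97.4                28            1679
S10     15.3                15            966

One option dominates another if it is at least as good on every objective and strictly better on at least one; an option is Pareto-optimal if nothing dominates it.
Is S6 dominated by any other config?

No

S1: worse on write latency (83.6 vs 45.6).
S2: worse on write latency (66.8 vs 45.6).
S3: worse on write latency (75.6 vs 45.6).
S4: worse on storage (1 vs 18).
S5: worse on cost (1264 vs 950).
S7: worse on write latency (60.9 vs 45.6).
S8: worse on storage (4 vs 18).
S9: worse on write latency (97.4 vs 45.6).
S10: worse on storage (15 vs 18).
No option is at least as good as S6 on every objective and strictly better on one.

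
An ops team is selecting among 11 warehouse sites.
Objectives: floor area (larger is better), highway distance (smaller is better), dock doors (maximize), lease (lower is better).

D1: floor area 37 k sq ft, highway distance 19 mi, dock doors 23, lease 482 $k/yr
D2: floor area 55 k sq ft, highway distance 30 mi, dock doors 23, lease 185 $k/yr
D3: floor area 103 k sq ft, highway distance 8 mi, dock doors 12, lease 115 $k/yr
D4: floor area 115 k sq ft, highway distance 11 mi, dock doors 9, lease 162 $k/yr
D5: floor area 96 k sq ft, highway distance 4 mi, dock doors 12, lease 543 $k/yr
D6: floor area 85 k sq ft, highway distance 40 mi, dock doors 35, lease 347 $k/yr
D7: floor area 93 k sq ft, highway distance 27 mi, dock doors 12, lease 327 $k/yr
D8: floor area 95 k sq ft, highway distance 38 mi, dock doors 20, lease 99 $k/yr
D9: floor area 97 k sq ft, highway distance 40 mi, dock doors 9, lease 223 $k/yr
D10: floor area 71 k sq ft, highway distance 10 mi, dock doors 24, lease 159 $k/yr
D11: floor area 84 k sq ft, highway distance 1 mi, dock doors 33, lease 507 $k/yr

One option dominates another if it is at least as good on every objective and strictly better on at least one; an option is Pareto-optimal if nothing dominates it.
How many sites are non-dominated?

D1: dominated by D10 (floor area 71≥37, highway distance 10≤19, dock doors 24≥23, lease 159≤482).
D2: dominated by D10 (floor area 71≥55, highway distance 10≤30, dock doors 24≥23, lease 159≤185).
D3: not dominated.
D4: not dominated (best floor area).
D5: not dominated.
D6: not dominated (best dock doors).
D7: dominated by D3 (floor area 103≥93, highway distance 8≤27, dock doors 12≥12, lease 115≤327).
D8: not dominated (best lease).
D9: dominated by D3 (floor area 103≥97, highway distance 8≤40, dock doors 12≥9, lease 115≤223).
D10: not dominated.
D11: not dominated (best highway distance).
Pareto-optimal: D3, D4, D5, D6, D8, D10, D11 → 7.

7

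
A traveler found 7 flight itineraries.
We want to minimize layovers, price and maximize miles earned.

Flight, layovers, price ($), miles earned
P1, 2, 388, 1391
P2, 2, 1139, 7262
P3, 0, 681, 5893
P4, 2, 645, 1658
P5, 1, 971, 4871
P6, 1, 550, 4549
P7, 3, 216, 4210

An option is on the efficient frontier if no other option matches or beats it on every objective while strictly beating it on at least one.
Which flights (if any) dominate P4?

P6

P6: layovers 1≤2, price 550≤645, miles earned 4549≥1658 — dominates P4.
Others (P1, P2, P3, P5, P7) are each worse than P4 on at least one objective.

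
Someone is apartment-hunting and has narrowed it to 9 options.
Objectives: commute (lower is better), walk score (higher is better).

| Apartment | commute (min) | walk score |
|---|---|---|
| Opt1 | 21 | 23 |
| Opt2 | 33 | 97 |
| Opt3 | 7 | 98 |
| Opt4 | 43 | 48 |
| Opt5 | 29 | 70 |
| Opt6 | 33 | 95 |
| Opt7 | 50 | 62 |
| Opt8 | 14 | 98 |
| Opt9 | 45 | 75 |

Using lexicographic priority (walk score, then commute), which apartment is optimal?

Opt3

First maximize walk score: best is 98, kept {Opt3, Opt8}.
Then minimize commute: best is 7, kept {Opt3}.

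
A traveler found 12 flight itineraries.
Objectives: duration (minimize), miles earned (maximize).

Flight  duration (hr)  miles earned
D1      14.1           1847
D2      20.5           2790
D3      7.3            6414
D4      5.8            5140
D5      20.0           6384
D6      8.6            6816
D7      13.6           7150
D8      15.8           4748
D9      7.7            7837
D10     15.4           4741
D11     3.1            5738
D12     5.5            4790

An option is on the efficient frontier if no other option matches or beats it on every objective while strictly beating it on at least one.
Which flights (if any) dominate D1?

D3: duration 7.3≤14.1, miles earned 6414≥1847 — dominates D1.
D4: duration 5.8≤14.1, miles earned 5140≥1847 — dominates D1.
D6: duration 8.6≤14.1, miles earned 6816≥1847 — dominates D1.
D7: duration 13.6≤14.1, miles earned 7150≥1847 — dominates D1.
D9: duration 7.7≤14.1, miles earned 7837≥1847 — dominates D1.
D11: duration 3.1≤14.1, miles earned 5738≥1847 — dominates D1.
D12: duration 5.5≤14.1, miles earned 4790≥1847 — dominates D1.
Others (D2, D5, D8, D10) are each worse than D1 on at least one objective.

D3, D4, D6, D7, D9, D11, D12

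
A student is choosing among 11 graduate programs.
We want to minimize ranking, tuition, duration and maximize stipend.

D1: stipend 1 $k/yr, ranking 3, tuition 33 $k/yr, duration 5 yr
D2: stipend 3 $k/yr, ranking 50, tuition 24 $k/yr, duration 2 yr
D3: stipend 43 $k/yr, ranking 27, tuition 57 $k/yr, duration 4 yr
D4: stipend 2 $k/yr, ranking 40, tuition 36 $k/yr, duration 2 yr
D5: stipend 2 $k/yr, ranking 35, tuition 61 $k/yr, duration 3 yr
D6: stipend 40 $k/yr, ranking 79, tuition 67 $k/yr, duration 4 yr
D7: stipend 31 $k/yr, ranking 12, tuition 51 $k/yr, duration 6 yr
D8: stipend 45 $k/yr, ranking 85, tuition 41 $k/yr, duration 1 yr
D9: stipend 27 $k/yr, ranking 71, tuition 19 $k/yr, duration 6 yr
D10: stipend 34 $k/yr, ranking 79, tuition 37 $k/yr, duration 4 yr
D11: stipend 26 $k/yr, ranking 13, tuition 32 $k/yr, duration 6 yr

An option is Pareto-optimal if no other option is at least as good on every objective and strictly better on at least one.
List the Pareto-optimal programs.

D1, D2, D3, D4, D5, D7, D8, D9, D10, D11

D1: not dominated (best ranking).
D2: not dominated.
D3: not dominated.
D4: not dominated.
D5: not dominated.
D6: dominated by D3 (stipend 43≥40, ranking 27≤79, tuition 57≤67, duration 4≤4).
D7: not dominated.
D8: not dominated (best stipend).
D9: not dominated (best tuition).
D10: not dominated.
D11: not dominated.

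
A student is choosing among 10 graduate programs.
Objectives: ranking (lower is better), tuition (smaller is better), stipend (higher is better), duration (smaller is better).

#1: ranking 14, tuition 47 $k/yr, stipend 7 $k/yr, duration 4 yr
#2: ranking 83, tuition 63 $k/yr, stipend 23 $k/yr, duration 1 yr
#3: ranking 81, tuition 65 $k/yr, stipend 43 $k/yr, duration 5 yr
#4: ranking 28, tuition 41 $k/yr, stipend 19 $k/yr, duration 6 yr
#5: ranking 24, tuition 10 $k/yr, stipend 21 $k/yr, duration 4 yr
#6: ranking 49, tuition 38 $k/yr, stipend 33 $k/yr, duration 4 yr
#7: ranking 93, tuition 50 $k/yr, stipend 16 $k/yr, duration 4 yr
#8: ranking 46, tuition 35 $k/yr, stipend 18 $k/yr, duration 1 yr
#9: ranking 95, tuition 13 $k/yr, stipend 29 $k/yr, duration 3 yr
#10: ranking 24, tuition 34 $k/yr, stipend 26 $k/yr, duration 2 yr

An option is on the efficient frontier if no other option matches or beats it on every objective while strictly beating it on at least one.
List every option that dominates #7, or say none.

#5: ranking 24≤93, tuition 10≤50, stipend 21≥16, duration 4≤4 — dominates #7.
#6: ranking 49≤93, tuition 38≤50, stipend 33≥16, duration 4≤4 — dominates #7.
#8: ranking 46≤93, tuition 35≤50, stipend 18≥16, duration 1≤4 — dominates #7.
#10: ranking 24≤93, tuition 34≤50, stipend 26≥16, duration 2≤4 — dominates #7.
Others (#1, #2, #3, #4, #9) are each worse than #7 on at least one objective.

#5, #6, #8, #10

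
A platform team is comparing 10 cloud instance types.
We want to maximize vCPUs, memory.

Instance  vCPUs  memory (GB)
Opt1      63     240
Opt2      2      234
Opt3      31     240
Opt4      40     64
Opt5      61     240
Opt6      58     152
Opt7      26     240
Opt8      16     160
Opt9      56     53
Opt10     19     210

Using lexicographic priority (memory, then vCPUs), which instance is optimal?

First maximize memory: best is 240, kept {Opt1, Opt3, Opt5, Opt7}.
Then maximize vCPUs: best is 63, kept {Opt1}.

Opt1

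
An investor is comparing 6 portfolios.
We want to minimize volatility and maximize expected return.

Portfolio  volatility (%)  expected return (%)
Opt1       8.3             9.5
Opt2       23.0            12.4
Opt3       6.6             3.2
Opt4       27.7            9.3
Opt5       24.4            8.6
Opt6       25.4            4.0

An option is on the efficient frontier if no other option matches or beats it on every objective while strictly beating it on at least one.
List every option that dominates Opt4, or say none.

Opt1: volatility 8.3≤27.7, expected return 9.5≥9.3 — dominates Opt4.
Opt2: volatility 23.0≤27.7, expected return 12.4≥9.3 — dominates Opt4.
Others (Opt3, Opt5, Opt6) are each worse than Opt4 on at least one objective.

Opt1, Opt2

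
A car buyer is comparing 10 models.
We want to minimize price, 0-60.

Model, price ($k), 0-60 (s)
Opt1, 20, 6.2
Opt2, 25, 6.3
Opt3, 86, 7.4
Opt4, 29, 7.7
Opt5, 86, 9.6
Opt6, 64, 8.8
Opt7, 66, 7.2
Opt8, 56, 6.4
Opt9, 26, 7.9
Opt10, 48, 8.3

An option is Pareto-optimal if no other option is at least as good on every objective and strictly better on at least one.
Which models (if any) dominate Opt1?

Opt2: worse on price (25 vs 20).
Opt3: worse on price (86 vs 20).
Opt4: worse on price (29 vs 20).
Opt5: worse on price (86 vs 20).
Opt6: worse on price (64 vs 20).
Opt7: worse on price (66 vs 20).
Opt8: worse on price (56 vs 20).
Opt9: worse on price (26 vs 20).
Opt10: worse on price (48 vs 20).
No option dominates Opt1.

none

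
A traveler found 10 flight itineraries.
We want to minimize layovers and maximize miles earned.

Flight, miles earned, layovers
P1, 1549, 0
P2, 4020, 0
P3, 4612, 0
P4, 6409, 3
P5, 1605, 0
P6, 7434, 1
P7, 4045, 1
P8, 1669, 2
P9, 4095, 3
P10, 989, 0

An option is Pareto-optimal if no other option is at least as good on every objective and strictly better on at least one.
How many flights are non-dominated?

P1: dominated by P2 (miles earned 4020≥1549, layovers 0≤0).
P2: dominated by P3 (miles earned 4612≥4020, layovers 0≤0).
P3: not dominated.
P4: dominated by P6 (miles earned 7434≥6409, layovers 1≤3).
P5: dominated by P2 (miles earned 4020≥1605, layovers 0≤0).
P6: not dominated (best miles earned).
P7: dominated by P3 (miles earned 4612≥4045, layovers 0≤1).
P8: dominated by P2 (miles earned 4020≥1669, layovers 0≤2).
P9: dominated by P3 (miles earned 4612≥4095, layovers 0≤3).
P10: dominated by P1 (miles earned 1549≥989, layovers 0≤0).
Pareto-optimal: P3, P6 → 2.

2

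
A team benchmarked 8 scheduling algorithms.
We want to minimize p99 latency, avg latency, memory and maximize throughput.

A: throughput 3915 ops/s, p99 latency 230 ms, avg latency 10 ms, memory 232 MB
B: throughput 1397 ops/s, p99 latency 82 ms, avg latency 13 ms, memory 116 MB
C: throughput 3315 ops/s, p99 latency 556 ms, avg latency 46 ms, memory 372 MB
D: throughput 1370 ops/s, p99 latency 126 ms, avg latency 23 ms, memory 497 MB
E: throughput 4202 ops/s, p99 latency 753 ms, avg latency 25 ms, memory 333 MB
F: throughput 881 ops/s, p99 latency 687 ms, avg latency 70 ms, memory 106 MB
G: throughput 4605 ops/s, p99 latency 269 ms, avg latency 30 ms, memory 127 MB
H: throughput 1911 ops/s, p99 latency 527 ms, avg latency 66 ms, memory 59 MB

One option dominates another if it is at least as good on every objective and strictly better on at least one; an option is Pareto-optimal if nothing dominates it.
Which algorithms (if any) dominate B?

none

A: worse on p99 latency (230 vs 82).
C: worse on p99 latency (556 vs 82).
D: worse on throughput (1370 vs 1397).
E: worse on p99 latency (753 vs 82).
F: worse on throughput (881 vs 1397).
G: worse on p99 latency (269 vs 82).
H: worse on p99 latency (527 vs 82).
No option dominates B.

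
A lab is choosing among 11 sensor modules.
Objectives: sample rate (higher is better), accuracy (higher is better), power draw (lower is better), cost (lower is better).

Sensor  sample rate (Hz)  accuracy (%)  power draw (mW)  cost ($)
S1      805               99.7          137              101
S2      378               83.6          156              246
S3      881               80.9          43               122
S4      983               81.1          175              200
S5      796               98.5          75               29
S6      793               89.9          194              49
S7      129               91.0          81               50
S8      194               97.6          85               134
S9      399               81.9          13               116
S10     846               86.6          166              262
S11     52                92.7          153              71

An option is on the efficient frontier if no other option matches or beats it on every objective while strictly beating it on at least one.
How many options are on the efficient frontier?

6

S1: not dominated (best accuracy).
S2: dominated by S1 (sample rate 805≥378, accuracy 99.7≥83.6, power draw 137≤156, cost 101≤246).
S3: not dominated.
S4: not dominated (best sample rate).
S5: not dominated (best cost).
S6: dominated by S5 (sample rate 796≥793, accuracy 98.5≥89.9, power draw 75≤194, cost 29≤49).
S7: dominated by S5 (sample rate 796≥129, accuracy 98.5≥91.0, power draw 75≤81, cost 29≤50).
S8: dominated by S5 (sample rate 796≥194, accuracy 98.5≥97.6, power draw 75≤85, cost 29≤134).
S9: not dominated (best power draw).
S10: not dominated.
S11: dominated by S5 (sample rate 796≥52, accuracy 98.5≥92.7, power draw 75≤153, cost 29≤71).
Pareto-optimal: S1, S3, S4, S5, S9, S10 → 6.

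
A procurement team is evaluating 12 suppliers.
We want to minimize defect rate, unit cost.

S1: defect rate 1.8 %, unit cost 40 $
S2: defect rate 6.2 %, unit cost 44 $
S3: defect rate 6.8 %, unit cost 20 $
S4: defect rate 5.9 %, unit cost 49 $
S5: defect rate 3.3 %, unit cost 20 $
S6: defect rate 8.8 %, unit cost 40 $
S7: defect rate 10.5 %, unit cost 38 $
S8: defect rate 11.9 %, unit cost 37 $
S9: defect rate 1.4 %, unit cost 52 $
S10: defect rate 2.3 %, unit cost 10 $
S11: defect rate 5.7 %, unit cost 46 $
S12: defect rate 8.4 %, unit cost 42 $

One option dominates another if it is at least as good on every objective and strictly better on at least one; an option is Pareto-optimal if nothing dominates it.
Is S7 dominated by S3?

Yes

S3 vs S7: defect rate 6.8≤10.5, unit cost 20≤38 — S3 is at least as good on every objective with at least one strict improvement.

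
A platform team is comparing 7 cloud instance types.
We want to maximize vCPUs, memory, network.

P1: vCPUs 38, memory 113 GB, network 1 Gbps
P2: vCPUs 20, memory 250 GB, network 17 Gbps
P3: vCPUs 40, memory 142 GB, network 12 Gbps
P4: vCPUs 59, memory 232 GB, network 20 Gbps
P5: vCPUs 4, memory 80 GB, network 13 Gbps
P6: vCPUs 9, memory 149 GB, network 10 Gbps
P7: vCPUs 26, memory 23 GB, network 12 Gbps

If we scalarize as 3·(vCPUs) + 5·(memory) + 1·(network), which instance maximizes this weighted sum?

P1: 3·38 + 5·113 + 1·1 = 680
P2: 3·20 + 5·250 + 1·17 = 1327
P3: 3·40 + 5·142 + 1·12 = 842
P4: 3·59 + 5·232 + 1·20 = 1357
P5: 3·4 + 5·80 + 1·13 = 425
P6: 3·9 + 5·149 + 1·10 = 782
P7: 3·26 + 5·23 + 1·12 = 205
Highest: P4 at 1357.

P4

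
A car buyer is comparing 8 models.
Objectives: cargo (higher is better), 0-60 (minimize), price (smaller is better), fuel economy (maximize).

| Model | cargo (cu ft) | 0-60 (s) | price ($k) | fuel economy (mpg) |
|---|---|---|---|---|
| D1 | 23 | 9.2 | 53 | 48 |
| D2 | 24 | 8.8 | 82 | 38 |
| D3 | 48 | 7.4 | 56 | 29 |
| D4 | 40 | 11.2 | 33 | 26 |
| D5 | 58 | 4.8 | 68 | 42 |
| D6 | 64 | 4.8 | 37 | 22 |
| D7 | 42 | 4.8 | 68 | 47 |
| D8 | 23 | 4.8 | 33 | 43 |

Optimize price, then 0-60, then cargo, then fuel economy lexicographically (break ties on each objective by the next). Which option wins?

D8

First minimize price: best is 33, kept {D4, D8}.
Then minimize 0-60: best is 4.8, kept {D8}.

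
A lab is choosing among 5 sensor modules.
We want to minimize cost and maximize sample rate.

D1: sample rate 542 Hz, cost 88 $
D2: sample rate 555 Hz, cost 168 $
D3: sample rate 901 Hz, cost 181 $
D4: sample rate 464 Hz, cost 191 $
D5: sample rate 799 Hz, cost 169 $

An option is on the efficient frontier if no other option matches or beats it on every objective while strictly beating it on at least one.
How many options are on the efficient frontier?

D1: not dominated (best cost).
D2: not dominated.
D3: not dominated (best sample rate).
D4: dominated by D1 (sample rate 542≥464, cost 88≤191).
D5: not dominated.
Pareto-optimal: D1, D2, D3, D5 → 4.

4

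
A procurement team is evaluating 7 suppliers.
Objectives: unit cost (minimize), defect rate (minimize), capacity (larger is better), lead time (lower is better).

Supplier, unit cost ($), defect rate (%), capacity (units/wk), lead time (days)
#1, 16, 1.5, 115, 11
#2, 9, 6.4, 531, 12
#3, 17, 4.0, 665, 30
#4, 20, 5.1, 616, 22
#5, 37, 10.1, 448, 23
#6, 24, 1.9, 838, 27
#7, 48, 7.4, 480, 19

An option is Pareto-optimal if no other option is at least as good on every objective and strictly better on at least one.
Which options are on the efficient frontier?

#1: not dominated (best defect rate).
#2: not dominated (best unit cost).
#3: not dominated.
#4: not dominated.
#5: dominated by #2 (unit cost 9≤37, defect rate 6.4≤10.1, capacity 531≥448, lead time 12≤23).
#6: not dominated (best capacity).
#7: dominated by #2 (unit cost 9≤48, defect rate 6.4≤7.4, capacity 531≥480, lead time 12≤19).

#1, #2, #3, #4, #6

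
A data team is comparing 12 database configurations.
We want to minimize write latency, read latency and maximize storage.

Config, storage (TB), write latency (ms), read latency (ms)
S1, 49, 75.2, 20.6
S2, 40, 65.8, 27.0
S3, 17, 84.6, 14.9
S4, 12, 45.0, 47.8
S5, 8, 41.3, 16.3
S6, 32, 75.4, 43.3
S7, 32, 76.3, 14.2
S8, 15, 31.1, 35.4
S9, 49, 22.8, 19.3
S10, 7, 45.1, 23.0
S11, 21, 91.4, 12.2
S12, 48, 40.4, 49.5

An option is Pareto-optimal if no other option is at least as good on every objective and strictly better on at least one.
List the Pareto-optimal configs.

S5, S7, S9, S11

S1: dominated by S9 (storage 49≥49, write latency 22.8≤75.2, read latency 19.3≤20.6).
S2: dominated by S9 (storage 49≥40, write latency 22.8≤65.8, read latency 19.3≤27.0).
S3: dominated by S7 (storage 32≥17, write latency 76.3≤84.6, read latency 14.2≤14.9).
S4: dominated by S8 (storage 15≥12, write latency 31.1≤45.0, read latency 35.4≤47.8).
S5: not dominated.
S6: dominated by S1 (storage 49≥32, write latency 75.2≤75.4, read latency 20.6≤43.3).
S7: not dominated.
S8: dominated by S9 (storage 49≥15, write latency 22.8≤31.1, read latency 19.3≤35.4).
S9: not dominated (best write latency).
S10: dominated by S5 (storage 8≥7, write latency 41.3≤45.1, read latency 16.3≤23.0).
S11: not dominated (best read latency).
S12: dominated by S9 (storage 49≥48, write latency 22.8≤40.4, read latency 19.3≤49.5).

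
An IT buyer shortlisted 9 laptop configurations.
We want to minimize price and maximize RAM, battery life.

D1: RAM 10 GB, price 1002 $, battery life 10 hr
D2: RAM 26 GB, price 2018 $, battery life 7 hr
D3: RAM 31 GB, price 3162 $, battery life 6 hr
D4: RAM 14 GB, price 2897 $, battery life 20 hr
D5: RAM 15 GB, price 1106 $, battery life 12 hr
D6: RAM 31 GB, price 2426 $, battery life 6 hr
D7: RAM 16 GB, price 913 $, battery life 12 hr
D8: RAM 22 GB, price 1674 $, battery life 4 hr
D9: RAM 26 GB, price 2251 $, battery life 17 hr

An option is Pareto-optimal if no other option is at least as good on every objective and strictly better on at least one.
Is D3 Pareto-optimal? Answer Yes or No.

No

D6 vs D3: RAM 31≥31, price 2426≤3162, battery life 6≥6 — D6 is at least as good on every objective and strictly better on at least one, so D6 dominates D3.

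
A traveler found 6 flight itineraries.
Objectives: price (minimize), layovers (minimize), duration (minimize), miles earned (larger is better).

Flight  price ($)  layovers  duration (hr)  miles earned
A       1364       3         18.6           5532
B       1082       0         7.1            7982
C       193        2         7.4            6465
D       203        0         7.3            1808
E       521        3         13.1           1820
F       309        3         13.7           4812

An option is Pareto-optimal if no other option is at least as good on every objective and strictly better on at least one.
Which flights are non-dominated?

B, C, D

A: dominated by B (price 1082≤1364, layovers 0≤3, duration 7.1≤18.6, miles earned 7982≥5532).
B: not dominated (best duration).
C: not dominated (best price).
D: not dominated.
E: dominated by C (price 193≤521, layovers 2≤3, duration 7.4≤13.1, miles earned 6465≥1820).
F: dominated by C (price 193≤309, layovers 2≤3, duration 7.4≤13.7, miles earned 6465≥4812).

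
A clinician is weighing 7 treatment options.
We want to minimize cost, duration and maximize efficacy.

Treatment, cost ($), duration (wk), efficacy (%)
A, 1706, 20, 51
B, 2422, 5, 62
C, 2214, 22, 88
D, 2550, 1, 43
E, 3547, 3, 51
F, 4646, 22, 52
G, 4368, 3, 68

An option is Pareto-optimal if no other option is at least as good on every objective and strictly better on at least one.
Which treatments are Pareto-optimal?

A: not dominated (best cost).
B: not dominated.
C: not dominated (best efficacy).
D: not dominated (best duration).
E: not dominated.
F: dominated by B (cost 2422≤4646, duration 5≤22, efficacy 62≥52).
G: not dominated.

A, B, C, D, E, G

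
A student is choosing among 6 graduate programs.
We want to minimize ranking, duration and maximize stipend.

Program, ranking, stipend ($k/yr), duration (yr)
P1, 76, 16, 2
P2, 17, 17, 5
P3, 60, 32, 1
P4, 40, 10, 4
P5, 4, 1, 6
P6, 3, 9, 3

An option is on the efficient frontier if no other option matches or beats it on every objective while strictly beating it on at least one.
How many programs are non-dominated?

P1: dominated by P3 (ranking 60≤76, stipend 32≥16, duration 1≤2).
P2: not dominated.
P3: not dominated (best stipend).
P4: not dominated.
P5: dominated by P6 (ranking 3≤4, stipend 9≥1, duration 3≤6).
P6: not dominated (best ranking).
Pareto-optimal: P2, P3, P4, P6 → 4.

4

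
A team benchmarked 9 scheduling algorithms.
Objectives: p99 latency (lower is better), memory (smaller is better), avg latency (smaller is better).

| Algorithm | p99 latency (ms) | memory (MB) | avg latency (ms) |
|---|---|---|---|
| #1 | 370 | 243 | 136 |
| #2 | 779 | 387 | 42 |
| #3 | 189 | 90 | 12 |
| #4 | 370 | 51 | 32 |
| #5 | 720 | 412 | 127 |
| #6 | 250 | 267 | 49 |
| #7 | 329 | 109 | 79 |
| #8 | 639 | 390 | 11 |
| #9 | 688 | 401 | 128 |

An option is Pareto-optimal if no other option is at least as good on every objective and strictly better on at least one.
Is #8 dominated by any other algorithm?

#1: worse on avg latency (136 vs 11).
#2: worse on p99 latency (779 vs 639).
#3: worse on avg latency (12 vs 11).
#4: worse on avg latency (32 vs 11).
#5: worse on p99 latency (720 vs 639).
#6: worse on avg latency (49 vs 11).
#7: worse on avg latency (79 vs 11).
#9: worse on p99 latency (688 vs 639).
No option is at least as good as #8 on every objective and strictly better on one.

No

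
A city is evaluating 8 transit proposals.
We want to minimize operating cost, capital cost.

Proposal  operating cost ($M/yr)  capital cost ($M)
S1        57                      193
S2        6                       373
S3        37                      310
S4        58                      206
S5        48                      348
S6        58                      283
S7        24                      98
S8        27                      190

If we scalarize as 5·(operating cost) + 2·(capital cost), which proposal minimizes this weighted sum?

S7

S1: 5·57 + 2·193 = 671
S2: 5·6 + 2·373 = 776
S3: 5·37 + 2·310 = 805
S4: 5·58 + 2·206 = 702
S5: 5·48 + 2·348 = 936
S6: 5·58 + 2·283 = 856
S7: 5·24 + 2·98 = 316
S8: 5·27 + 2·190 = 515
Lowest: S7 at 316.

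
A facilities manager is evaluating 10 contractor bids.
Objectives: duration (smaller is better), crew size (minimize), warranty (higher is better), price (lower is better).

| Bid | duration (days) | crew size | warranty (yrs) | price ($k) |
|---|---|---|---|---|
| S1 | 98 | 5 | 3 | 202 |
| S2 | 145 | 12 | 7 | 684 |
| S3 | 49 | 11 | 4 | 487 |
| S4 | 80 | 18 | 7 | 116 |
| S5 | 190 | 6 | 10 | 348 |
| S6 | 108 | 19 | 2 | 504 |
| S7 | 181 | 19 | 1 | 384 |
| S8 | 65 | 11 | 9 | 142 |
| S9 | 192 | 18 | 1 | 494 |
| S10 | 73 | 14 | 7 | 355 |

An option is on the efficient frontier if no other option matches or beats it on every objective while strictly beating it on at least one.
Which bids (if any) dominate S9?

S1: duration 98≤192, crew size 5≤18, warranty 3≥1, price 202≤494 — dominates S9.
S3: duration 49≤192, crew size 11≤18, warranty 4≥1, price 487≤494 — dominates S9.
S4: duration 80≤192, crew size 18≤18, warranty 7≥1, price 116≤494 — dominates S9.
S5: duration 190≤192, crew size 6≤18, warranty 10≥1, price 348≤494 — dominates S9.
S8: duration 65≤192, crew size 11≤18, warranty 9≥1, price 142≤494 — dominates S9.
S10: duration 73≤192, crew size 14≤18, warranty 7≥1, price 355≤494 — dominates S9.
Others (S2, S6, S7) are each worse than S9 on at least one objective.

S1, S3, S4, S5, S8, S10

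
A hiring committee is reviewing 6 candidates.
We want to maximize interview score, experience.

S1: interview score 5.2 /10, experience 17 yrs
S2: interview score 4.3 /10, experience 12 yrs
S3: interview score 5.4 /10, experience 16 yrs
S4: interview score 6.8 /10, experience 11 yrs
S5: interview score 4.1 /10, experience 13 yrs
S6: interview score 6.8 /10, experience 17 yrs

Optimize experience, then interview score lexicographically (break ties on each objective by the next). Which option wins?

First maximize experience: best is 17, kept {S1, S6}.
Then maximize interview score: best is 6.8, kept {S6}.

S6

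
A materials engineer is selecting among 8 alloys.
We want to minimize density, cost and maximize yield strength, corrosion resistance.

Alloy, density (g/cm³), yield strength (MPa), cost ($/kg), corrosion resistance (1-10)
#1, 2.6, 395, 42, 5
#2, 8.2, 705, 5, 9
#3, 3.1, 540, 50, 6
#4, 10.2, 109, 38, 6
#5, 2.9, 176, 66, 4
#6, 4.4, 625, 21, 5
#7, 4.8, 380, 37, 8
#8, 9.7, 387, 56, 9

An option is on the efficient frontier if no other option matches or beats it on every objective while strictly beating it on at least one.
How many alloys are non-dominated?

5

#1: not dominated (best density).
#2: not dominated (best yield strength).
#3: not dominated.
#4: dominated by #2 (density 8.2≤10.2, yield strength 705≥109, cost 5≤38, corrosion resistance 9≥6).
#5: dominated by #1 (density 2.6≤2.9, yield strength 395≥176, cost 42≤66, corrosion resistance 5≥4).
#6: not dominated.
#7: not dominated.
#8: dominated by #2 (density 8.2≤9.7, yield strength 705≥387, cost 5≤56, corrosion resistance 9≥9).
Pareto-optimal: #1, #2, #3, #6, #7 → 5.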